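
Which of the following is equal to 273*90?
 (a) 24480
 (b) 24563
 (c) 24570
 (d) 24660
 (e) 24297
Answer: c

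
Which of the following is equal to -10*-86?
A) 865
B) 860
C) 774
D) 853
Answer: B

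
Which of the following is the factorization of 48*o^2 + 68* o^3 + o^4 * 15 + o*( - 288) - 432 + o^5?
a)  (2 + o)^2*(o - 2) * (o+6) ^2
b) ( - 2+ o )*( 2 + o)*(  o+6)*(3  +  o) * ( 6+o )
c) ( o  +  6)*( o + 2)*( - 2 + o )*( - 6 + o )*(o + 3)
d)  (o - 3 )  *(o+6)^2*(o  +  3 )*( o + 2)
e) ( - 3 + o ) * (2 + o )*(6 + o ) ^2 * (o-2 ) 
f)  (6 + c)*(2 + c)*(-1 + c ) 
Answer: b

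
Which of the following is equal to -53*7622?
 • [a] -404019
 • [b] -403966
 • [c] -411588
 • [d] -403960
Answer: b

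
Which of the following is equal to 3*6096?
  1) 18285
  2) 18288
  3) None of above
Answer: 2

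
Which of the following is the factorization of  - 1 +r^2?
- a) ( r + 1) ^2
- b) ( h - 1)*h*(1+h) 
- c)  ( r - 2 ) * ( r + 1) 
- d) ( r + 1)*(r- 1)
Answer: d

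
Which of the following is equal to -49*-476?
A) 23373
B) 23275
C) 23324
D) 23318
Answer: C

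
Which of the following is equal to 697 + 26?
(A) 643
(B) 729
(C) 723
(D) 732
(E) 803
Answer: C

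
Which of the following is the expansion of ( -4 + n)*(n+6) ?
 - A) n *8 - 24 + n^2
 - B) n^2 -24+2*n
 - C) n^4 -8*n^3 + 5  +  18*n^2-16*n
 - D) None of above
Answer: B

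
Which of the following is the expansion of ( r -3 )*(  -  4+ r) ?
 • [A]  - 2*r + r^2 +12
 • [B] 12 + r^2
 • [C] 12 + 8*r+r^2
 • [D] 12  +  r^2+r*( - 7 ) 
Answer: D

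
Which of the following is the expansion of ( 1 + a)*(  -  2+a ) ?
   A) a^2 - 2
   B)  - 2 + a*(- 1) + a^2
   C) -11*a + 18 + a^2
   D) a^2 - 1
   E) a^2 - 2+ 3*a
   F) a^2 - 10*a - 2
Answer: B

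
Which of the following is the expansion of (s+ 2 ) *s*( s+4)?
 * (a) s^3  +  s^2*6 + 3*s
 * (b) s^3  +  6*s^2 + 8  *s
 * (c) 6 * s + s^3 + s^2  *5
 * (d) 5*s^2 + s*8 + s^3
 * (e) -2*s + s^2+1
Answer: b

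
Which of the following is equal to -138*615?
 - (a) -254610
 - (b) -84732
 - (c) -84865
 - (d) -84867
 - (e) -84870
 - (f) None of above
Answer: e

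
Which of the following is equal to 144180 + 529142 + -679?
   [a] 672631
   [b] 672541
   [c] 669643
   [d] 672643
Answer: d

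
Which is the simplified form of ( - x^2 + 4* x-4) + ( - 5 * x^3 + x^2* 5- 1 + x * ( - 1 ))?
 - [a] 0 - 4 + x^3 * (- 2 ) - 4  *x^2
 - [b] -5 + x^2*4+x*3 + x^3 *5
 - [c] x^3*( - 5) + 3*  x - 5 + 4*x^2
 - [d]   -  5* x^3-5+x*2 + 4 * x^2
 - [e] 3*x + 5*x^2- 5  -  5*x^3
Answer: c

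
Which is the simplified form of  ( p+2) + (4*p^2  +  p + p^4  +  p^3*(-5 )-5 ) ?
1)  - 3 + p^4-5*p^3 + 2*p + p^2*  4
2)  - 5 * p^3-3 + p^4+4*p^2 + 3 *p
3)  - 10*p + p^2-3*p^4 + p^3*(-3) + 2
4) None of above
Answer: 1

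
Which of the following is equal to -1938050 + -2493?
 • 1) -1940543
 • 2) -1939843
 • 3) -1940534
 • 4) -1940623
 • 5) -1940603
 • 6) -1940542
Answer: 1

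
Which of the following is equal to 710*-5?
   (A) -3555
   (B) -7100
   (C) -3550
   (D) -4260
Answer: C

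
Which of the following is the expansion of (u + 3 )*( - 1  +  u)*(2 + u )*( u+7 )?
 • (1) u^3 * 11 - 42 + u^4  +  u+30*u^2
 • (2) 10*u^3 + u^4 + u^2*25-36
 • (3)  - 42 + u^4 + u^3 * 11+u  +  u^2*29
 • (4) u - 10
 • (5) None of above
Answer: 3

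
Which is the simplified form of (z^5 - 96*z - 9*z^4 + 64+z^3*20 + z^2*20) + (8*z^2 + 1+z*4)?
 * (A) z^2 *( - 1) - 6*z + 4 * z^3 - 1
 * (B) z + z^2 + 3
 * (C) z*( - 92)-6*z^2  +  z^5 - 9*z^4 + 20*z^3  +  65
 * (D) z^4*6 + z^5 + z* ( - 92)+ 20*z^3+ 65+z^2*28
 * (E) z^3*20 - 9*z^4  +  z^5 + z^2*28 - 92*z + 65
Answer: E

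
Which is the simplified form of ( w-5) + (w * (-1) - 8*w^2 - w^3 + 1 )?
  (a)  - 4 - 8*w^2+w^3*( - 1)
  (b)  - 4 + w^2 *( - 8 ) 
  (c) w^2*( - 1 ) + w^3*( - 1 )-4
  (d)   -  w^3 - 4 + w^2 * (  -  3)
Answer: a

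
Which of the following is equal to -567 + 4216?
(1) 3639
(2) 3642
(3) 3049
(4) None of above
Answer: 4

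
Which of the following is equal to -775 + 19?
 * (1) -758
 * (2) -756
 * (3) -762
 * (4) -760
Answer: 2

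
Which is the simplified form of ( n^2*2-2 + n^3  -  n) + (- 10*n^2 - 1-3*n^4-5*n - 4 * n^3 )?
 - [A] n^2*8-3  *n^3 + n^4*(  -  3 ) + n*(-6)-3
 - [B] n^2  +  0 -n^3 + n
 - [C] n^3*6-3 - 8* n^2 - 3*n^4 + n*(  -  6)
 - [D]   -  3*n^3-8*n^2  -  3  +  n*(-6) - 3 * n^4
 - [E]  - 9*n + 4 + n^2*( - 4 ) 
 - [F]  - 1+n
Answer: D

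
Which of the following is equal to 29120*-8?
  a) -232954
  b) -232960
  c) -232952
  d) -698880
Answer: b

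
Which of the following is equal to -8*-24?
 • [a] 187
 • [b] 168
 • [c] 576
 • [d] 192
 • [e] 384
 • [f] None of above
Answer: d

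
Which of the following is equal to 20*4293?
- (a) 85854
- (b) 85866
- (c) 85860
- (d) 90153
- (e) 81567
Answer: c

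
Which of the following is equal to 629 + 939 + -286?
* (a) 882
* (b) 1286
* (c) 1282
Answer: c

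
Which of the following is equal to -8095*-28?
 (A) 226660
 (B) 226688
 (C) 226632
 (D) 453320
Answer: A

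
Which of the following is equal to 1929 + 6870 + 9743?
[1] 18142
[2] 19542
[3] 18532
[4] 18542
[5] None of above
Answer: 4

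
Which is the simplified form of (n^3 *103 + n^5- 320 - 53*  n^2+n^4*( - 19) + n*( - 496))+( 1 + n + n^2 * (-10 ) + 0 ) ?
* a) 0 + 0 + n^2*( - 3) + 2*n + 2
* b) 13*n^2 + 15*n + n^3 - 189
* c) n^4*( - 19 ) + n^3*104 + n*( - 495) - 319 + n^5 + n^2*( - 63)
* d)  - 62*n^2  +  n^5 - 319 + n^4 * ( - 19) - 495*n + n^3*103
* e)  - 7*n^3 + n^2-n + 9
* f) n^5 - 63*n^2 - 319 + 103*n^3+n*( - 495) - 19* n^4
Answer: f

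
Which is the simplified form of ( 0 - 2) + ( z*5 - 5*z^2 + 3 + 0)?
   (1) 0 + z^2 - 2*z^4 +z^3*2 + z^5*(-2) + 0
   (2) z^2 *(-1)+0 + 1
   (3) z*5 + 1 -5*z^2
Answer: 3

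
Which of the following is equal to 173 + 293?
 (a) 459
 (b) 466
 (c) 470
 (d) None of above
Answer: b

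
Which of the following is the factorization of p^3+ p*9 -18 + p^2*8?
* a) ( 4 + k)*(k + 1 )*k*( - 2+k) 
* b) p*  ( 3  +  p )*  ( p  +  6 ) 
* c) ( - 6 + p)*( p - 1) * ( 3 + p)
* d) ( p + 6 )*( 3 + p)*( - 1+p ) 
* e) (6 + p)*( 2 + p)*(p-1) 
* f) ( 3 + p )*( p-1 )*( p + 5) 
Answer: d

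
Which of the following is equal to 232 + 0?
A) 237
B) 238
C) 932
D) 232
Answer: D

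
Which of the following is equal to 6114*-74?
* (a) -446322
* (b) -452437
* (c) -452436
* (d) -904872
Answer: c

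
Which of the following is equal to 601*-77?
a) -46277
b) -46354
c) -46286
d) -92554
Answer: a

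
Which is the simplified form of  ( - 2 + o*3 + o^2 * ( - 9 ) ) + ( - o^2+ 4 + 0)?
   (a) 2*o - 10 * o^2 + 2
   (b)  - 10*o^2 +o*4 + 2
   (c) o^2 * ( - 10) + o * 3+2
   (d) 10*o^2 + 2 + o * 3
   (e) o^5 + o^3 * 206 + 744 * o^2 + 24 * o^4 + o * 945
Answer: c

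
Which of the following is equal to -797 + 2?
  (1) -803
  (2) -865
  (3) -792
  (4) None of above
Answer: 4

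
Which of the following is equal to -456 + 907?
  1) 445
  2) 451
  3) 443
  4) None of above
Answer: 2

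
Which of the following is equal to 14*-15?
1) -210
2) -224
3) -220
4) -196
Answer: 1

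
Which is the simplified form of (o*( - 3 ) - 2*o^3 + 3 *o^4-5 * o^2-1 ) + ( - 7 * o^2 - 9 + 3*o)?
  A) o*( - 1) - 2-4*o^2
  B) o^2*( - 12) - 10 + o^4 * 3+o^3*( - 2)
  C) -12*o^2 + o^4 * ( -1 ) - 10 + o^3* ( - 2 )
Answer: B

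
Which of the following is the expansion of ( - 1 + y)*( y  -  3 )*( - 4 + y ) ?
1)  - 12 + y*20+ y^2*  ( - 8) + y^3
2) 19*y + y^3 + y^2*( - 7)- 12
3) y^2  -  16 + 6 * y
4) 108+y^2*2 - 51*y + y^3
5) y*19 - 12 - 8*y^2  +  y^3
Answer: 5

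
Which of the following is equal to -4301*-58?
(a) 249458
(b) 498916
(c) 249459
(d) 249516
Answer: a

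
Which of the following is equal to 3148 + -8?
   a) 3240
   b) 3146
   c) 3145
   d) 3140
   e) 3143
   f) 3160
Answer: d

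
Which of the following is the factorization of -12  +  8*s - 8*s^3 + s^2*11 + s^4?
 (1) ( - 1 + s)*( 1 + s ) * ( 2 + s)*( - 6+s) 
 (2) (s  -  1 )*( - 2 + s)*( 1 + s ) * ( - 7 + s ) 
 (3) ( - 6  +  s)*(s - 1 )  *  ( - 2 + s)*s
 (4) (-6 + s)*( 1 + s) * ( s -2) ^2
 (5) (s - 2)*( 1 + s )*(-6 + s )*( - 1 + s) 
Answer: 5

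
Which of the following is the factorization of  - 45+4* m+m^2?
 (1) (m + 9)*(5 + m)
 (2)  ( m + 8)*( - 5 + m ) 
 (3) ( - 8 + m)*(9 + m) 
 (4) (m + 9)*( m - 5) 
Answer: 4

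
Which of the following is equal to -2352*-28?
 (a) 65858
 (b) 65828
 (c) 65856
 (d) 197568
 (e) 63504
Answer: c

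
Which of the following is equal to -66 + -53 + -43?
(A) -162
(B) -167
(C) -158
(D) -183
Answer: A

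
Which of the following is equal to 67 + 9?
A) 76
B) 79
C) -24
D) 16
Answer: A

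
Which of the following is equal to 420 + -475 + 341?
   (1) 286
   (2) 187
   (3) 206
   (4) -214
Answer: 1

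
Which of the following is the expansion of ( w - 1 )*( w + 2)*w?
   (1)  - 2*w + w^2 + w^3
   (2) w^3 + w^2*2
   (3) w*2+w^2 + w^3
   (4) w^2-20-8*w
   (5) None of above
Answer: 1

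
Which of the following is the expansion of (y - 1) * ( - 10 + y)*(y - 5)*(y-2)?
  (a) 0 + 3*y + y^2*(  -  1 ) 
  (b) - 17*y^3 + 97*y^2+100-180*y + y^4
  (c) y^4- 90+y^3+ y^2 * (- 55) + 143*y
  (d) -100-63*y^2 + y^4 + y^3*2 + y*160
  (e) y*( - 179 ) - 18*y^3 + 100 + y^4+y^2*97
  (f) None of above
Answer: f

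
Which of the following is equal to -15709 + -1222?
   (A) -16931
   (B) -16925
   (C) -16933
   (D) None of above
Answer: A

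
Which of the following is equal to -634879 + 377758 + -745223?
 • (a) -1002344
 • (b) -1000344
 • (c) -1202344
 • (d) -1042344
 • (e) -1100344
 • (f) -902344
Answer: a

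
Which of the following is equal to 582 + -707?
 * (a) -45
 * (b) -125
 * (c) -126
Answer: b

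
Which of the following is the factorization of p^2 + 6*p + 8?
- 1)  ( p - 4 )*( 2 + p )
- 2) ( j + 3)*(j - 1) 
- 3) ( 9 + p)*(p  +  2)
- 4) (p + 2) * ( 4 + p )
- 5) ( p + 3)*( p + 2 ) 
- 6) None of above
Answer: 4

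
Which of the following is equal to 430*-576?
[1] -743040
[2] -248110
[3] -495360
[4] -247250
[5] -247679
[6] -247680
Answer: 6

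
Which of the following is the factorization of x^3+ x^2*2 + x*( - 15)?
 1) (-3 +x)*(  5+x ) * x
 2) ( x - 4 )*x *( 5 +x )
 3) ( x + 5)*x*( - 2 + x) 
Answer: 1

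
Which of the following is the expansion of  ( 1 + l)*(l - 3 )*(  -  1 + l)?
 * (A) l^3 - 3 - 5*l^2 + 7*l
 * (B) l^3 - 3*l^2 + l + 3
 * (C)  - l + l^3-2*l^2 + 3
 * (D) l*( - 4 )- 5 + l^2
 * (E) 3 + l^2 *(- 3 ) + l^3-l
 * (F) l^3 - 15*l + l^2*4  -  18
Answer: E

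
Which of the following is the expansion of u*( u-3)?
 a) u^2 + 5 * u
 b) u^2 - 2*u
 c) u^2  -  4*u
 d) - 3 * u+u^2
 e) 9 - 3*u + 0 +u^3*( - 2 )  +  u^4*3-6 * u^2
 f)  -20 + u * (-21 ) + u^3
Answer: d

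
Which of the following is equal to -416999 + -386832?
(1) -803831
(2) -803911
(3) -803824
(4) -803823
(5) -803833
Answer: 1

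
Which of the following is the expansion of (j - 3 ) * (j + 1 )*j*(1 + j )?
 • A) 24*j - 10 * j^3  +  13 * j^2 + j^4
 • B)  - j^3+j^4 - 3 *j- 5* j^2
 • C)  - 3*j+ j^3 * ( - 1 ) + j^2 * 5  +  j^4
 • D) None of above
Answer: B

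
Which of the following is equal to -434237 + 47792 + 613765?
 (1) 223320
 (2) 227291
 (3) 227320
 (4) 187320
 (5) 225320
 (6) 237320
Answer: 3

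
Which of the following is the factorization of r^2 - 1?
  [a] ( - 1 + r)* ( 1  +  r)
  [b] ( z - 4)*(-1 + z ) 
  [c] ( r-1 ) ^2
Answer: a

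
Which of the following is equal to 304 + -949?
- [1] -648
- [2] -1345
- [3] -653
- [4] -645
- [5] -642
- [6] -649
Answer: 4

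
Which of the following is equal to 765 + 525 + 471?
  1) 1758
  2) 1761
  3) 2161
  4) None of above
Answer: 2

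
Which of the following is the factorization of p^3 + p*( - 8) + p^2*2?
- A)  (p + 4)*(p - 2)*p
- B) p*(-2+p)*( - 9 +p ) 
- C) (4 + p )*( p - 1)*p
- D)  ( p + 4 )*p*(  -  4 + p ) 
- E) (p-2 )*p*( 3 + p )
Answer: A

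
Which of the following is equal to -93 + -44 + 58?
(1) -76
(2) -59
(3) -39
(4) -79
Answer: 4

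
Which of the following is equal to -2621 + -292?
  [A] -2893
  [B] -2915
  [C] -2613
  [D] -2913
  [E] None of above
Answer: D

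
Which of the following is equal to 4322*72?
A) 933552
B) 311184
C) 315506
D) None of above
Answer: B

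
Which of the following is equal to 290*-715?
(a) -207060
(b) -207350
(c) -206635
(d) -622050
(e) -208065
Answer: b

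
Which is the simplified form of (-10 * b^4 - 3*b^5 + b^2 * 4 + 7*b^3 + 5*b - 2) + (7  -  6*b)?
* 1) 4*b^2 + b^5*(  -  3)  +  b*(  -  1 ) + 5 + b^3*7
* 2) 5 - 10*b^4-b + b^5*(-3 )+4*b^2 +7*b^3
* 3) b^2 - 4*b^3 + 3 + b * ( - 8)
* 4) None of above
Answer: 2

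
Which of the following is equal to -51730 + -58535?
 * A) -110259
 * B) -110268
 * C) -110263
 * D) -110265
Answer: D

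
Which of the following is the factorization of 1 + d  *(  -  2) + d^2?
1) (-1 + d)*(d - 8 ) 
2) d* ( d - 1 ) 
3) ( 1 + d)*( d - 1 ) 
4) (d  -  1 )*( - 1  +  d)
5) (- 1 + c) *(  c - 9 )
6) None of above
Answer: 4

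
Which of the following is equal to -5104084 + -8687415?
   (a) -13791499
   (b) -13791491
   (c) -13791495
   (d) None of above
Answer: a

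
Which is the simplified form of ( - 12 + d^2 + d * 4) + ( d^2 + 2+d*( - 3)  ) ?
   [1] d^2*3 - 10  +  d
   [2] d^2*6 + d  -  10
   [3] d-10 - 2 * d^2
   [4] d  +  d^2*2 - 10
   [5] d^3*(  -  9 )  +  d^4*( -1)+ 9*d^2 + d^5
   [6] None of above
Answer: 4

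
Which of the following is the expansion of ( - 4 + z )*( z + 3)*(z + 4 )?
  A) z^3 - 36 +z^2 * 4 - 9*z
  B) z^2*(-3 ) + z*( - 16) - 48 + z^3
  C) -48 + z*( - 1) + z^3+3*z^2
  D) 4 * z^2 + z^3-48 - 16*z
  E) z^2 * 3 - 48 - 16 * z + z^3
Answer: E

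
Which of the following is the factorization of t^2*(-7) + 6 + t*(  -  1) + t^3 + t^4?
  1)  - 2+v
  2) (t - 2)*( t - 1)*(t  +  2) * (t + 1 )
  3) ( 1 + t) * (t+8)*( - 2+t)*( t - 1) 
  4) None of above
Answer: 4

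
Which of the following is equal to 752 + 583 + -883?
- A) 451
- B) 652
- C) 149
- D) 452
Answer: D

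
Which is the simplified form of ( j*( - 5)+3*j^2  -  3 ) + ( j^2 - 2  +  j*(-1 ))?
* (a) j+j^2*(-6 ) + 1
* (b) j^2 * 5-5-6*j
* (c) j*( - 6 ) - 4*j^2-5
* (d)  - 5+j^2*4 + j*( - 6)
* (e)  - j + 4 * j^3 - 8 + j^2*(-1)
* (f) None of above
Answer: d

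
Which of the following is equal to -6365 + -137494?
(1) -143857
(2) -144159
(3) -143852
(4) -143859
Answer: 4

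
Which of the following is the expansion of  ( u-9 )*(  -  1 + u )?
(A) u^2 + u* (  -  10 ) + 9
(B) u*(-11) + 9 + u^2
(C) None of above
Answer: A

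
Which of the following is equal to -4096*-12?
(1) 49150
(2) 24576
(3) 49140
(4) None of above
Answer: 4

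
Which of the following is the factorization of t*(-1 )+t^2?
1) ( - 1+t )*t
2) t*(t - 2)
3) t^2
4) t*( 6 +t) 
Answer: 1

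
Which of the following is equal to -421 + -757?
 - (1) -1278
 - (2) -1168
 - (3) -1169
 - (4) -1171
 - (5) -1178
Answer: 5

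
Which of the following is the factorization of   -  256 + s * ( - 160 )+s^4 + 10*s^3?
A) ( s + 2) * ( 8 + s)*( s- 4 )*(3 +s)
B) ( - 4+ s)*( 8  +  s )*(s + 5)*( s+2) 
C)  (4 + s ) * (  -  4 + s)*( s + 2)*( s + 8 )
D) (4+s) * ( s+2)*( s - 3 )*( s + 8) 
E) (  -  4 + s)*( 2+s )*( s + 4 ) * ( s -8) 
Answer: C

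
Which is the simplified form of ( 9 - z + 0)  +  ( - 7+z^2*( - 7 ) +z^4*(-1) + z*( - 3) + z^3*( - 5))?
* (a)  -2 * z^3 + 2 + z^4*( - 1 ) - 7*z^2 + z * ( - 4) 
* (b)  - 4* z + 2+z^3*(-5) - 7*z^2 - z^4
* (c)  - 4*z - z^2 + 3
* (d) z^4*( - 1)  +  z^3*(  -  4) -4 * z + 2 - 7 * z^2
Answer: b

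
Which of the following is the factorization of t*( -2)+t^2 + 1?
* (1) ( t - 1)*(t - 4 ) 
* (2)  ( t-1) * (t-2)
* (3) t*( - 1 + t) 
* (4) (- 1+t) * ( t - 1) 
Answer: 4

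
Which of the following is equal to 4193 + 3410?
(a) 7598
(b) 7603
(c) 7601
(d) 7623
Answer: b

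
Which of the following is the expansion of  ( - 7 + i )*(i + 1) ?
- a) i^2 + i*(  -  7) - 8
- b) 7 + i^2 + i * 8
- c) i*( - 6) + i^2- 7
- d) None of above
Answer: c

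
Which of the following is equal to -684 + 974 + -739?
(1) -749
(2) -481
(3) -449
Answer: 3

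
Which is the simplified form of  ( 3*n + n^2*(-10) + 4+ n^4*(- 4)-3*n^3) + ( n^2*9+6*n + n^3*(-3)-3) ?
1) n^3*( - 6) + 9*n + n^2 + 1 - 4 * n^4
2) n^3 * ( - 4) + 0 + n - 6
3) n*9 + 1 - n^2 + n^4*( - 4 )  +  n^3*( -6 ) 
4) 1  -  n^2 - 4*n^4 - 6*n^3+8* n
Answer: 3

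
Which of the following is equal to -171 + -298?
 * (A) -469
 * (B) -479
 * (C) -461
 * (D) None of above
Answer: A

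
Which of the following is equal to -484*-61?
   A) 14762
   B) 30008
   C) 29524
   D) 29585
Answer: C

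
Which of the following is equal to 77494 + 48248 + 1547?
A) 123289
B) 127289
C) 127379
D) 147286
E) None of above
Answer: B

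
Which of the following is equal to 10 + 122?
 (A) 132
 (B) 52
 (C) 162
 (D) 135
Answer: A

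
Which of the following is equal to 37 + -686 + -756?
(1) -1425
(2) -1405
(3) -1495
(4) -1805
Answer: 2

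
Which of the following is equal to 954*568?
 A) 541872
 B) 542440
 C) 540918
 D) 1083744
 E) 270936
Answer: A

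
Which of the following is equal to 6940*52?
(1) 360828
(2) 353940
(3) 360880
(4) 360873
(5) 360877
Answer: 3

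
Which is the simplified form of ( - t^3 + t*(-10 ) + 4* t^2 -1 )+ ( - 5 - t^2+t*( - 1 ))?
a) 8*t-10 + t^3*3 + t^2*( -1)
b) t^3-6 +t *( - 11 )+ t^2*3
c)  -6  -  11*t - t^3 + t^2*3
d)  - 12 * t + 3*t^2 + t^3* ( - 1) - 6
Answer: c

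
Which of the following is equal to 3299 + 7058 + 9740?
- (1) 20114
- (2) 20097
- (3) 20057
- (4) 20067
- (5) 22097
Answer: 2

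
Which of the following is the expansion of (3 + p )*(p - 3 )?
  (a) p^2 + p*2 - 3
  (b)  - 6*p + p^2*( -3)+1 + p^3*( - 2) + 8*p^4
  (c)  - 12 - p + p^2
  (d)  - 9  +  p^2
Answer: d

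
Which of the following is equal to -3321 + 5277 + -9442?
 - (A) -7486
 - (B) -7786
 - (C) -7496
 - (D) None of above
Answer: A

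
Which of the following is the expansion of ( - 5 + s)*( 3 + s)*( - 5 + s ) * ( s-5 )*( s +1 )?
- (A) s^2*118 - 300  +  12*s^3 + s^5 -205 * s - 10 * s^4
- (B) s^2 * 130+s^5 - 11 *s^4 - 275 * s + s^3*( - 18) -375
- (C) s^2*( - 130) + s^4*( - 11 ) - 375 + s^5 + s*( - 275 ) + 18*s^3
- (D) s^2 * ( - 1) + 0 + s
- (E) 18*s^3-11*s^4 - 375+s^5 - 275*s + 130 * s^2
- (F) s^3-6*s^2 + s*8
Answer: E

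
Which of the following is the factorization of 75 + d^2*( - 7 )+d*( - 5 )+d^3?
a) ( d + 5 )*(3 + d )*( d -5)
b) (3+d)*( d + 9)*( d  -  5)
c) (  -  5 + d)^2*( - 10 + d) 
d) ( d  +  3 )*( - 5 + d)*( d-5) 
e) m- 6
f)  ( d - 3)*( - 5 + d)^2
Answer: d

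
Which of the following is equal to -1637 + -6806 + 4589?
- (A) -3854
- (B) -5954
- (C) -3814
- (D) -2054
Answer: A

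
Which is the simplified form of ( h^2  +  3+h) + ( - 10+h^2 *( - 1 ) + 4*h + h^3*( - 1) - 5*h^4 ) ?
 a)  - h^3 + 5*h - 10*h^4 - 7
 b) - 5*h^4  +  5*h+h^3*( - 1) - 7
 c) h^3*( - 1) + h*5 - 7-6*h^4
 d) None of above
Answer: b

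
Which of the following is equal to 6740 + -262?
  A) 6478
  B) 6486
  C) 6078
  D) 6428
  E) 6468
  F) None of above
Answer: A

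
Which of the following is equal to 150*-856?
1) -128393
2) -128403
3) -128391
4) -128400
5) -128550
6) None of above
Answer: 4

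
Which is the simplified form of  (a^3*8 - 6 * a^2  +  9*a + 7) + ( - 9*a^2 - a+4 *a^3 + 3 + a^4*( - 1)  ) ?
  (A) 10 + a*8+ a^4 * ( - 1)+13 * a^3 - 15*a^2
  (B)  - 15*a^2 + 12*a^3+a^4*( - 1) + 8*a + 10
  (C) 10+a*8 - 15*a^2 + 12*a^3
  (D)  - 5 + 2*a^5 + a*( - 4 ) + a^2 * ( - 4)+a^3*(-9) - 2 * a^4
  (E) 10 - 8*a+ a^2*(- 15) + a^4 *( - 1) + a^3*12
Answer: B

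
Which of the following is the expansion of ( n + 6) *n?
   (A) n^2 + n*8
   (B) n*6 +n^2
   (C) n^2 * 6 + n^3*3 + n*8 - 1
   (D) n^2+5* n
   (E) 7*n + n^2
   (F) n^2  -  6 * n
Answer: B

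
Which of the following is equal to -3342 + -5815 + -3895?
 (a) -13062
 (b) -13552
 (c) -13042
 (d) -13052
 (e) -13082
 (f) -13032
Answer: d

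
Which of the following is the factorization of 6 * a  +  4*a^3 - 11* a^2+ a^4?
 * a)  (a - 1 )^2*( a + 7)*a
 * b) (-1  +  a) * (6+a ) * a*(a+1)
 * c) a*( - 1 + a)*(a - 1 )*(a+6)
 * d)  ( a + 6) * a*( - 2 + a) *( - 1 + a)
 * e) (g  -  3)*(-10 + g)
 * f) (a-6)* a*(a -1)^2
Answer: c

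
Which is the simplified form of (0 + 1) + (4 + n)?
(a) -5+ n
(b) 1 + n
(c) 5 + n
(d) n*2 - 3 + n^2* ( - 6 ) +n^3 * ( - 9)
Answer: c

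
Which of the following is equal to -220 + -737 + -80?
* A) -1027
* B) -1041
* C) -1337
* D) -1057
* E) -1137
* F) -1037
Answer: F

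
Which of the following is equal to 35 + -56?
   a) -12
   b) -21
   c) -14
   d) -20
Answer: b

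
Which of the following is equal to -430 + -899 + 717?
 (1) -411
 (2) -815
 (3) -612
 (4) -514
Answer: 3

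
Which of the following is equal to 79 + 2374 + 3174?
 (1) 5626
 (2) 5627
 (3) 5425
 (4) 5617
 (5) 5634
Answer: 2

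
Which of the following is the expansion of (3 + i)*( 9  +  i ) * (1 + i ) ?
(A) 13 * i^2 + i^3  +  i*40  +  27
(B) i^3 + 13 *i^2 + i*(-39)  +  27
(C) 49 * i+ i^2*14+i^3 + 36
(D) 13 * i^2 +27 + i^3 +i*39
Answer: D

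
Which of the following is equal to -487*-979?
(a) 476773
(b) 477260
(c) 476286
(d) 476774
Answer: a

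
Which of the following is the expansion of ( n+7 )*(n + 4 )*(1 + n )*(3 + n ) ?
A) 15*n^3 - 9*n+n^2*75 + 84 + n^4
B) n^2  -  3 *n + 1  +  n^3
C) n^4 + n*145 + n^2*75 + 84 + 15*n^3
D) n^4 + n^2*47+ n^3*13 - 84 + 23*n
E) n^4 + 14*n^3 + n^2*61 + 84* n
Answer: C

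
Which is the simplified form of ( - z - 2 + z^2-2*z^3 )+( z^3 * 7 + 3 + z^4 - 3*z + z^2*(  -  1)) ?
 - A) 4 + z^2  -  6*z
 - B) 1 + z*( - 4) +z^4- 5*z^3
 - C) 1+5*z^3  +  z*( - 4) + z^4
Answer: C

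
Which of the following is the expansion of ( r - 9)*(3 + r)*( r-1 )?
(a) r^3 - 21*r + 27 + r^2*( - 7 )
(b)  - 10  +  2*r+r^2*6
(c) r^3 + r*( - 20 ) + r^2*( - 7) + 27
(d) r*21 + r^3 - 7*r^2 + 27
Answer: a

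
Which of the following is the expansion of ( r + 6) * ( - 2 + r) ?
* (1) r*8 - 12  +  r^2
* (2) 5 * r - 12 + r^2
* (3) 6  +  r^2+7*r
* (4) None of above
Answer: 4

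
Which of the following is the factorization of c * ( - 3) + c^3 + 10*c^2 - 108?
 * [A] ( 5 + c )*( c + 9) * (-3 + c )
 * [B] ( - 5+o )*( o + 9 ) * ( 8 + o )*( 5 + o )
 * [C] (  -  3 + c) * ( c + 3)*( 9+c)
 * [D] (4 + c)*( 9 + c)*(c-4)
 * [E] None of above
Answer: E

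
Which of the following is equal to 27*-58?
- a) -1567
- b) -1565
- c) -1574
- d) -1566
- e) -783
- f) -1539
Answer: d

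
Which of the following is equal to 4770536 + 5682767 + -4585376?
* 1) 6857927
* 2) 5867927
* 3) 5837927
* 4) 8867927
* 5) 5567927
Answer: 2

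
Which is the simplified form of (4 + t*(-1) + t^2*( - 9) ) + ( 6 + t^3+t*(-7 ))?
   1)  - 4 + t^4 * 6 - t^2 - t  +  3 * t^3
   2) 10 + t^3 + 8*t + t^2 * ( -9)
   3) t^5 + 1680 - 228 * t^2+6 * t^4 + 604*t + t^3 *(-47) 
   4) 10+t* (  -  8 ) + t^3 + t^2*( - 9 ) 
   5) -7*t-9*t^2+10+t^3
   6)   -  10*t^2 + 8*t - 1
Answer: 4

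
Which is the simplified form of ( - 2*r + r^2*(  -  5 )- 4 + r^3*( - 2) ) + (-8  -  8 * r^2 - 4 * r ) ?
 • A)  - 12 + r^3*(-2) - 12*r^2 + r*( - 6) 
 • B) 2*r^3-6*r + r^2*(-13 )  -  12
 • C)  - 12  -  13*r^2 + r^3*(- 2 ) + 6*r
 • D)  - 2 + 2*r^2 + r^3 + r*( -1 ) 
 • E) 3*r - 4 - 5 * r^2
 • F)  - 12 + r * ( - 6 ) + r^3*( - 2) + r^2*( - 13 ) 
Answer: F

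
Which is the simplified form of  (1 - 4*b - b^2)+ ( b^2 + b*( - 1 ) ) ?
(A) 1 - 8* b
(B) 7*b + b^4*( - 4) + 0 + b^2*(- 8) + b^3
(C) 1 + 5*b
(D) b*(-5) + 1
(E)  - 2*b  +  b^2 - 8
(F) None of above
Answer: D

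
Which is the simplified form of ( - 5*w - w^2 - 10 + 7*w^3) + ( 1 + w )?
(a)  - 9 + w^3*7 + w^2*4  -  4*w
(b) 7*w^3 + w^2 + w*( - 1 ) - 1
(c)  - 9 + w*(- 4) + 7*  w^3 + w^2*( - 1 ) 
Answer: c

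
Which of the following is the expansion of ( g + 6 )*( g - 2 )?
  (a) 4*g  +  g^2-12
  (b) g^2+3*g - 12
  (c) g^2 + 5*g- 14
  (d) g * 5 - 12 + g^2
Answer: a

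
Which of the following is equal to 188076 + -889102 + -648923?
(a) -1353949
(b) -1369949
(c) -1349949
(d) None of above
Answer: c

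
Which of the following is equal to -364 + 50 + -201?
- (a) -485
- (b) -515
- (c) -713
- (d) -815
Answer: b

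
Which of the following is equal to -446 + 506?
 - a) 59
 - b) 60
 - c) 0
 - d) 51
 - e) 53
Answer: b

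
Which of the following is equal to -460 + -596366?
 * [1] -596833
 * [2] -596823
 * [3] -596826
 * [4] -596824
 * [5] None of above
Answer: 3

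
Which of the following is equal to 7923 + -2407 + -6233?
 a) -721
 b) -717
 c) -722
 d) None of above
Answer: b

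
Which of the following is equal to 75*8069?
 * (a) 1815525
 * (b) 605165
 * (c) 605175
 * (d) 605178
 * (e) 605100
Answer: c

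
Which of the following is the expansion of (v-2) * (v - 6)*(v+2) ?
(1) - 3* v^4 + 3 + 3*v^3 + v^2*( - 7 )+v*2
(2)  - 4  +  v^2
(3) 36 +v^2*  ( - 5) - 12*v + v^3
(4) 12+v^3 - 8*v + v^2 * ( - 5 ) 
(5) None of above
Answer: 5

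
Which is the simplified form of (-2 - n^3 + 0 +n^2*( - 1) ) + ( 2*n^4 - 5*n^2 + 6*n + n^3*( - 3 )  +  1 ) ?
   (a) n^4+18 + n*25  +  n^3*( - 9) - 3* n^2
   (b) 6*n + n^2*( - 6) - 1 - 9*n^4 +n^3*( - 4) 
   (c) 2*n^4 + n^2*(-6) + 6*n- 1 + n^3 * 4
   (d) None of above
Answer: d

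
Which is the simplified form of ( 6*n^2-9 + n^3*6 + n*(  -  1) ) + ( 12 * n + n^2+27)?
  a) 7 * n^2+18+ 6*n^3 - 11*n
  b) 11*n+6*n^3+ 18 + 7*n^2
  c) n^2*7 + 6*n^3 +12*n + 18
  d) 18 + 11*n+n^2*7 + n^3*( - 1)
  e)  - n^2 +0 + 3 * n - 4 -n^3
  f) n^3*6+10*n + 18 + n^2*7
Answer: b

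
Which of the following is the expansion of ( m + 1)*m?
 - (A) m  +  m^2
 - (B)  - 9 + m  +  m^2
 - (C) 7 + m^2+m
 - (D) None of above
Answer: A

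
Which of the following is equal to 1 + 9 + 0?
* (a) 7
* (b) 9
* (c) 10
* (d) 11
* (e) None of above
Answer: c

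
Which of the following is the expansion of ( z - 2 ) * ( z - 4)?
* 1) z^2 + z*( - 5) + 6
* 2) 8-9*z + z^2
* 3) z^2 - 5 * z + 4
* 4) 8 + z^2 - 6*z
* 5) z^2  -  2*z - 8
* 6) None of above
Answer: 4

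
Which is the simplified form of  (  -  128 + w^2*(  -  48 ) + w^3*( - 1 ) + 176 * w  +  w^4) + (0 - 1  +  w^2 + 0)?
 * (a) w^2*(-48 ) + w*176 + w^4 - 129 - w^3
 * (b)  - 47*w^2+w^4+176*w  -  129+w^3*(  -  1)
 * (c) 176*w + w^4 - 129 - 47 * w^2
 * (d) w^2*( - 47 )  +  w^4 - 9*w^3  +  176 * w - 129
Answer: b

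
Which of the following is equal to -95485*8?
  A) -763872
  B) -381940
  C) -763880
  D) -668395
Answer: C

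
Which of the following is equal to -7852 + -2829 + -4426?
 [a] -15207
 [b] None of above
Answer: b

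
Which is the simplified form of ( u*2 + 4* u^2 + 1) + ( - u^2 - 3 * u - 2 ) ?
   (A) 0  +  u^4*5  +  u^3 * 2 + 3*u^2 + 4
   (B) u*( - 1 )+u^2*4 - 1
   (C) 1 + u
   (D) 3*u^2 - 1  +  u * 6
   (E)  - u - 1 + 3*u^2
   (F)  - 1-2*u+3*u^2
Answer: E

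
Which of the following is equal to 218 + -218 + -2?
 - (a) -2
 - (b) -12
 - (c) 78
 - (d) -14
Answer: a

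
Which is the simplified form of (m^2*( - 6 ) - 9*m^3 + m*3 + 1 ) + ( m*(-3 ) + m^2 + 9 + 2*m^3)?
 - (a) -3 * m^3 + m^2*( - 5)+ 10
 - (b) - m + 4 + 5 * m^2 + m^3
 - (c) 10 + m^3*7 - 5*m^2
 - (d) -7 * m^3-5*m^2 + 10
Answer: d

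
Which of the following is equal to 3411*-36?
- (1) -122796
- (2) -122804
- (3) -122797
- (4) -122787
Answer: 1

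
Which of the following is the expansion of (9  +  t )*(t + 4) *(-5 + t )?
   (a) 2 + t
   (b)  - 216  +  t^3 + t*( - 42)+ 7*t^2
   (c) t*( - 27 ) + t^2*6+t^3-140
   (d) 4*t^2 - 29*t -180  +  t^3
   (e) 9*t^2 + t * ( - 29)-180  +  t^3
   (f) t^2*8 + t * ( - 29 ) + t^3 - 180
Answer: f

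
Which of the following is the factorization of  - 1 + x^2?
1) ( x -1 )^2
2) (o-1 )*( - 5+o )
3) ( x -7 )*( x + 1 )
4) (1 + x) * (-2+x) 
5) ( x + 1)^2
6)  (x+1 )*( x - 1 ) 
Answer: 6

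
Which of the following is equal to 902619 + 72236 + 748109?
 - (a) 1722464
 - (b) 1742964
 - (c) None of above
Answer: c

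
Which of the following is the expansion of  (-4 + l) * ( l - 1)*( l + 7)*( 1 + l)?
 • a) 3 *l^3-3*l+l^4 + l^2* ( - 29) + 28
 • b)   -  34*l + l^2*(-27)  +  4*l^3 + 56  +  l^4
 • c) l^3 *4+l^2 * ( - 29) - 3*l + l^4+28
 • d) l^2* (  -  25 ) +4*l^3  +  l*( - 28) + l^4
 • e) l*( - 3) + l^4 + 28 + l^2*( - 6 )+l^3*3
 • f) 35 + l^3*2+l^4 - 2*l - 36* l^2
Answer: a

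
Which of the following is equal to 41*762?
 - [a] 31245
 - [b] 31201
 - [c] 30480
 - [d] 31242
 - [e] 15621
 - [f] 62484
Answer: d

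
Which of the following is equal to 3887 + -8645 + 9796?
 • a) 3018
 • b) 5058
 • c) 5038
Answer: c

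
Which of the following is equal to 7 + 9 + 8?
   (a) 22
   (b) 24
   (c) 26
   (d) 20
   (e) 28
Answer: b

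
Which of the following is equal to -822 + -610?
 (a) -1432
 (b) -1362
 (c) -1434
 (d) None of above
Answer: a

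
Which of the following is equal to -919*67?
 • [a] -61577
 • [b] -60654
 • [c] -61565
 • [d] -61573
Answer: d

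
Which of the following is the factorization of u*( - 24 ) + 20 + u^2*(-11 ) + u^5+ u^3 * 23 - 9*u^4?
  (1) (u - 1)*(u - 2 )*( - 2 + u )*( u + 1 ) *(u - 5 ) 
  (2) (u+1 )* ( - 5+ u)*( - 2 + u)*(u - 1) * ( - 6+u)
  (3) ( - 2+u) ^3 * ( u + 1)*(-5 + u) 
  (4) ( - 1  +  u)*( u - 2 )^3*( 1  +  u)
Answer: 1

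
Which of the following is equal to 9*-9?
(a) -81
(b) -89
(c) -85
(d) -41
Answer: a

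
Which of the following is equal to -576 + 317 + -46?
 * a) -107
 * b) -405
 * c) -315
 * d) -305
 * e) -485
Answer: d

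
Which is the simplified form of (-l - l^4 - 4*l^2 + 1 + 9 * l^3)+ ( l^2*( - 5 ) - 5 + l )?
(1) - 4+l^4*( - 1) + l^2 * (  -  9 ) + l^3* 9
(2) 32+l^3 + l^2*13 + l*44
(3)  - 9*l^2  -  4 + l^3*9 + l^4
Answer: 1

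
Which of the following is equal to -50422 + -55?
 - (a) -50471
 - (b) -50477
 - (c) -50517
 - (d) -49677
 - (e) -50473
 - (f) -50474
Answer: b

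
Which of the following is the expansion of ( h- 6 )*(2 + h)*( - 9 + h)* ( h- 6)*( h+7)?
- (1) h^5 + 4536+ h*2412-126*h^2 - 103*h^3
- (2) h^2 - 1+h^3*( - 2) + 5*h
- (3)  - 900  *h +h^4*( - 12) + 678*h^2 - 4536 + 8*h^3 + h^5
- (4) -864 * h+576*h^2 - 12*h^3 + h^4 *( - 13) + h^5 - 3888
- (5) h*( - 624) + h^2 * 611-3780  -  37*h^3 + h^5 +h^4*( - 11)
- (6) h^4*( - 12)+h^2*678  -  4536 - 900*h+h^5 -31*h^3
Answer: 6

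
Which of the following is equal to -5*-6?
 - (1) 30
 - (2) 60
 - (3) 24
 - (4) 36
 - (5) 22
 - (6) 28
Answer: 1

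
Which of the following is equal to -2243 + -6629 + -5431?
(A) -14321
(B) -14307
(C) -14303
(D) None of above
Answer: C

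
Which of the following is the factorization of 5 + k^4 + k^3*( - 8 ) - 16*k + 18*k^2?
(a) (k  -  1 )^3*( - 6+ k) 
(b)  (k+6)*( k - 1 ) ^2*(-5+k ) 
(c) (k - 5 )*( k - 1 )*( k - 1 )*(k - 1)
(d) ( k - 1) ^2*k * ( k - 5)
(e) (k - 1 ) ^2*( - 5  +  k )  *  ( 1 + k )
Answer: c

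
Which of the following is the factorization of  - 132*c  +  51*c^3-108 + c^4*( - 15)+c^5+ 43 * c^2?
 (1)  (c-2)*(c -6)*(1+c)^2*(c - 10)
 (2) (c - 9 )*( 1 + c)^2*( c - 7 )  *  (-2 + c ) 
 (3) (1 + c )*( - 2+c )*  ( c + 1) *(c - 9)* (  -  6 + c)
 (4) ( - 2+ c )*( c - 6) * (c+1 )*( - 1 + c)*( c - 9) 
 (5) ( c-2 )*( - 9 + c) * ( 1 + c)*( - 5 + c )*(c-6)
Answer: 3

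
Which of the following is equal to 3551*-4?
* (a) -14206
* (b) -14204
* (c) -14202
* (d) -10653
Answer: b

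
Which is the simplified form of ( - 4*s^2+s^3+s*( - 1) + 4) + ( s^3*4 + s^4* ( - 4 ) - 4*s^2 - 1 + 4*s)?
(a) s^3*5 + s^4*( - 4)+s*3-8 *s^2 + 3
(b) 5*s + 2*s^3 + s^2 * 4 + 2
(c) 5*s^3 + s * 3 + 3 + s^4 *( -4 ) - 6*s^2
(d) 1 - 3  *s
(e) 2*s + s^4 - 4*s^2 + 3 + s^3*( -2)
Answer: a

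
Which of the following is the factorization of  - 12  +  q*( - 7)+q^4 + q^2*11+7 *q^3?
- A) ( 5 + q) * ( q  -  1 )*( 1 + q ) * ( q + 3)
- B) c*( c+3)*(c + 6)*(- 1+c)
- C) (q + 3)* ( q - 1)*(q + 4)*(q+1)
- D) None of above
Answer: C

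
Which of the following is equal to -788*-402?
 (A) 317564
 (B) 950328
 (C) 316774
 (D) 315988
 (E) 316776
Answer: E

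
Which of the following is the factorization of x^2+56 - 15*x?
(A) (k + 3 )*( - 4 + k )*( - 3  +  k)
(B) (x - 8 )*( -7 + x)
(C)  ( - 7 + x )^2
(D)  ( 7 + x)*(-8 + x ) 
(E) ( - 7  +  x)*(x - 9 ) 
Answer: B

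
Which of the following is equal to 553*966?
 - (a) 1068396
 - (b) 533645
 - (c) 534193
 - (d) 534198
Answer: d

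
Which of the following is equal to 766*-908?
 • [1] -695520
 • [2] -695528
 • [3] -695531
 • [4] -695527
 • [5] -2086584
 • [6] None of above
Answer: 2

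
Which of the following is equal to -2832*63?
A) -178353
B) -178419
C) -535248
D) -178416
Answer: D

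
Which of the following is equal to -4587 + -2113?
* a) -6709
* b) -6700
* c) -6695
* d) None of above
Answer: b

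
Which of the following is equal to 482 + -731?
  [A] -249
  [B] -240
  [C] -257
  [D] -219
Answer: A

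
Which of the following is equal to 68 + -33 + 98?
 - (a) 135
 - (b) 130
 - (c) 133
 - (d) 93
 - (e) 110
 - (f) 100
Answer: c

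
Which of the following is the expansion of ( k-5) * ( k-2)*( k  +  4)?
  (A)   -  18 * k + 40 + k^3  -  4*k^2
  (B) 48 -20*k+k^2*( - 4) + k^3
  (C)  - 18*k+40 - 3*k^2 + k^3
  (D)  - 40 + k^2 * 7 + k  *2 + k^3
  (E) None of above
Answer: C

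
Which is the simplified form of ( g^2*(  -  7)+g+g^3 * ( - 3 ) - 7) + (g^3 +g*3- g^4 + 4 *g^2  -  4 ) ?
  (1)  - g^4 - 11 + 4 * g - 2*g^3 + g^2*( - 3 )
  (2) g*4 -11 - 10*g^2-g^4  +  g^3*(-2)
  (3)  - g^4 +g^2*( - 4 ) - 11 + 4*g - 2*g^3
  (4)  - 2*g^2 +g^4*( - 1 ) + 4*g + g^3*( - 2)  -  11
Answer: 1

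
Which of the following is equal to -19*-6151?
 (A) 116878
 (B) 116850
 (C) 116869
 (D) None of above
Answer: C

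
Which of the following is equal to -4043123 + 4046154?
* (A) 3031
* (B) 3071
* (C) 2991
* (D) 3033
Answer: A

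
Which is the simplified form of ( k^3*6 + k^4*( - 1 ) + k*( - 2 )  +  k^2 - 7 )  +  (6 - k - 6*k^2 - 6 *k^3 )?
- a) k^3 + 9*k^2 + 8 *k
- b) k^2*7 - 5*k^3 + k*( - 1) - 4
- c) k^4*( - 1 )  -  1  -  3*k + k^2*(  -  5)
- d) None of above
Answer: c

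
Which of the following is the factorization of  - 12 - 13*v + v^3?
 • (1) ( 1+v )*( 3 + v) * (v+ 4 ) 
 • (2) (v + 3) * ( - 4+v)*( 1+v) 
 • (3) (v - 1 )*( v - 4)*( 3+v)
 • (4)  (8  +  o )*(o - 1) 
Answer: 2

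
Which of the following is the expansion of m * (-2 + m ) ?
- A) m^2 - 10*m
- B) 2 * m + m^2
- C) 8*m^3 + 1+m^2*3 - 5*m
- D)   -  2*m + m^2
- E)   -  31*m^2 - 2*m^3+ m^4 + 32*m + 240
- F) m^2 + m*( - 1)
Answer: D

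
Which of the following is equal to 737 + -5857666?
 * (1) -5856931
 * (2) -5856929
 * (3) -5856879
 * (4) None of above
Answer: 2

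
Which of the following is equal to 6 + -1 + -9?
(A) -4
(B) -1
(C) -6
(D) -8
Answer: A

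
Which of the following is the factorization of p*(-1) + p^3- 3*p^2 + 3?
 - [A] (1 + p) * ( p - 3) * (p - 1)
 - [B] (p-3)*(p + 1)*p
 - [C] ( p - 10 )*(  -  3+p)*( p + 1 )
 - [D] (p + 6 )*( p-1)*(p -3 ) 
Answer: A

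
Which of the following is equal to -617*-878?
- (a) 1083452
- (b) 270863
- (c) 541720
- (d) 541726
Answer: d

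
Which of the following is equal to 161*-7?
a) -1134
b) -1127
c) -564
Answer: b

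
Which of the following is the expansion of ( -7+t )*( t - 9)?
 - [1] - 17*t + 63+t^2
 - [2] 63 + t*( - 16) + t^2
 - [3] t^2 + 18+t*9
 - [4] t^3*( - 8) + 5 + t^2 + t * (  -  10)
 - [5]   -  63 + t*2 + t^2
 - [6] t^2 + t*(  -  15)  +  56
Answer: 2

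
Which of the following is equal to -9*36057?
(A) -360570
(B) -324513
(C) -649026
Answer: B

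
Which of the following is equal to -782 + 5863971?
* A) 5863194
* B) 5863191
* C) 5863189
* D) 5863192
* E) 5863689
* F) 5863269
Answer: C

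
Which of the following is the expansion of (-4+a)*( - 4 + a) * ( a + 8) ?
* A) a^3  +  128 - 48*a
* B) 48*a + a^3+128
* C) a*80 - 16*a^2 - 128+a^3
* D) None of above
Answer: A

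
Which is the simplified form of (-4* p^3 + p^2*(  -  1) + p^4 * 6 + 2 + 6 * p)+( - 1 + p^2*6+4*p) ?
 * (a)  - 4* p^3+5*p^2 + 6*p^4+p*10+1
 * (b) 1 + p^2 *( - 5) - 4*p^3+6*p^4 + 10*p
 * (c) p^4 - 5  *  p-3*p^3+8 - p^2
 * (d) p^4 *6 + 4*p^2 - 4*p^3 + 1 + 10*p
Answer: a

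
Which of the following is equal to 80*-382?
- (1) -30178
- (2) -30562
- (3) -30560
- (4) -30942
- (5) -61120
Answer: 3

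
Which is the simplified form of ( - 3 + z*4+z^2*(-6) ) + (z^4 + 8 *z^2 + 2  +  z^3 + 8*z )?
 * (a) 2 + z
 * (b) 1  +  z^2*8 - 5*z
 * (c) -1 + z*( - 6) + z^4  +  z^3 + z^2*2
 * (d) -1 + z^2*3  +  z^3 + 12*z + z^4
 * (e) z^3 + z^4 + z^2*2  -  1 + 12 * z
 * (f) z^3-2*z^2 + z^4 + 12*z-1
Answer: e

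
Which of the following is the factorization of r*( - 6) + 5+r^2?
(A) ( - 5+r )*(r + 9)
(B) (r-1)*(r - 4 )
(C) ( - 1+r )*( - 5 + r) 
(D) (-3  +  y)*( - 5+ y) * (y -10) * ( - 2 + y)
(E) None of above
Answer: C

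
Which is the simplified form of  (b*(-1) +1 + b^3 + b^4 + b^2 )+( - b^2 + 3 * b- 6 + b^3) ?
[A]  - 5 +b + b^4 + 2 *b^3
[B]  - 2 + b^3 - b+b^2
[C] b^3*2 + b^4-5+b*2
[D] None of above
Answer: C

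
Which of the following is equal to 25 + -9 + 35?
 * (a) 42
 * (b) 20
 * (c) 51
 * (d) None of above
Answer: c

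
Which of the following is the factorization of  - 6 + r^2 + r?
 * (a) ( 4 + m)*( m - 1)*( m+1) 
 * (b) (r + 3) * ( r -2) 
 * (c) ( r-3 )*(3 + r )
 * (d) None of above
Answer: b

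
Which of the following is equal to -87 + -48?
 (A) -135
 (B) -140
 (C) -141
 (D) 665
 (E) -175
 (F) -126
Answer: A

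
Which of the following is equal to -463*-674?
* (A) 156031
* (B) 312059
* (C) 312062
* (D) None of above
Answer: C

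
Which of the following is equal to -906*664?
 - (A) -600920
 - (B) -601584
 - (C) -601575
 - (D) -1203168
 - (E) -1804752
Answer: B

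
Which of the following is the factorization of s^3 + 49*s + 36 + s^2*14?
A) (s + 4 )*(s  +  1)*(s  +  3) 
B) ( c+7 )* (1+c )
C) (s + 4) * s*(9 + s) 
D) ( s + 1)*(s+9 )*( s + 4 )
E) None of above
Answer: D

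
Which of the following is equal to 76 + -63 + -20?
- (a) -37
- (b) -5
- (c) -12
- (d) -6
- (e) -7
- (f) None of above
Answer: e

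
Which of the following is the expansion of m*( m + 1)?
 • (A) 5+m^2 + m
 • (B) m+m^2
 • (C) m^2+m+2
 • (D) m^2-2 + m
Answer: B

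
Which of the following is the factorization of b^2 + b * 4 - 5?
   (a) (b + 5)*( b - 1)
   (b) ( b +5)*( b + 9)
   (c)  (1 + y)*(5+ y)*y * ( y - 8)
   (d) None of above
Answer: a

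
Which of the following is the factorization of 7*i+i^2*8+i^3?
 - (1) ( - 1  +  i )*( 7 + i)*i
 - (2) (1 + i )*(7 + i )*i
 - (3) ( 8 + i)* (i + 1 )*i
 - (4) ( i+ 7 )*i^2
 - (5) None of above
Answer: 2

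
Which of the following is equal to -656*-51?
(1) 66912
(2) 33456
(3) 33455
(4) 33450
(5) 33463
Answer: 2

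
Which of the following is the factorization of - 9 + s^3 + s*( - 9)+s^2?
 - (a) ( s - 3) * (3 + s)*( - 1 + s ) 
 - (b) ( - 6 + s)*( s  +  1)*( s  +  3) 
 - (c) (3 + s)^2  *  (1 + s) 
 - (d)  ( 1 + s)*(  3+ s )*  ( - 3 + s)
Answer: d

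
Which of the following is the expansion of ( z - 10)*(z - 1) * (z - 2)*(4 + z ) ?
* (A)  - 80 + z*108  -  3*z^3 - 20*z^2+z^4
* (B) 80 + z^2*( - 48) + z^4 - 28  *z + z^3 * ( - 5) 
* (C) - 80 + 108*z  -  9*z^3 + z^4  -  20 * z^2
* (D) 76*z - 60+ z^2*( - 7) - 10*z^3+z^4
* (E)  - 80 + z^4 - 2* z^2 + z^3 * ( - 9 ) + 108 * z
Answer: C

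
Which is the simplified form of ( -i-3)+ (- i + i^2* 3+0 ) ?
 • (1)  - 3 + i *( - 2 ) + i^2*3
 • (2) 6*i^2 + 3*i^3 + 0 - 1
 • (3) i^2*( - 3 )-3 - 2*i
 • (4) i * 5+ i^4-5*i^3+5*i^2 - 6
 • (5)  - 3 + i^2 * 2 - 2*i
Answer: 1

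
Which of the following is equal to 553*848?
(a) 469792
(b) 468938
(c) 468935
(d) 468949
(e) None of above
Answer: e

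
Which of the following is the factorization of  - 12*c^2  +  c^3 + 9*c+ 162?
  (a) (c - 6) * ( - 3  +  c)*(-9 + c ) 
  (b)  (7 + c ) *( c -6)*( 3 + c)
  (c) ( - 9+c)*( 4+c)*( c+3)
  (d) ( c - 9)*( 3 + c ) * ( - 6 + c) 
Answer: d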